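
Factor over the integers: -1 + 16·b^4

(2·b)⁴ − (1)⁴ = ((2·b)² − (1)²)((2·b)² + (1)²); the first factor splits again, the second (4·b^2 + 1) is irreducible.

(2·b + 1)·(2·b - 1)·(4·b^2 + 1)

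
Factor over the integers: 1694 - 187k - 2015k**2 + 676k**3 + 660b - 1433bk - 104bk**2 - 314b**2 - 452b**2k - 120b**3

-(4b - 4k + 11)(5b + 13k + 11)(6b + 13k - 14)

Group: 5b(-24b**2 - 28bk - 10b + 52k**2 - 199k + 154) + (13k + 11)(-24b**2 - 28bk - 10b + 52k**2 - 199k + 154); both groups contain (-24b**2 - 28bk - 10b + 52k**2 - 199k + 154), so (5b + 13k + 11) is a factor with cofactor -24b**2 - 28bk - 10b + 52k**2 - 199k + 154.
The cofactor groups again: -24b**2 - 28bk - 10b + 52k**2 - 199k + 154 = -6b(4b - 4k + 11) + (-13k + 14)(4b - 4k + 11); both groups contain (4b - 4k + 11), giving -(6b + 13k - 14)(4b - 4k + 11).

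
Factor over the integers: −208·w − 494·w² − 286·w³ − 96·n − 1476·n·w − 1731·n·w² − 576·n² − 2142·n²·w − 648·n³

Group: 12·n·(−54·n² − 129·n·w − 12·n − 26·w² − 26·w) + (11·w + 8)·(−54·n² − 129·n·w − 12·n − 26·w² − 26·w); both groups contain (−54·n² − 129·n·w − 12·n − 26·w² − 26·w), so (12·n + 11·w + 8) is a factor with cofactor −54·n² − 129·n·w − 12·n − 26·w² − 26·w.
The cofactor groups again: −54·n² − 129·n·w − 12·n − 26·w² − 26·w = −9·n·(6·n + 13·w) + (−2·w − 2)·(6·n + 13·w); both groups contain (6·n + 13·w), giving −(9·n + 2·w + 2)·(6·n + 13·w).

−(12·n + 11·w + 8)·(6·n + 13·w)·(9·n + 2·w + 2)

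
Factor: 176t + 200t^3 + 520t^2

Pull out the common factor 8t, then factor the remaining trinomial.

8t(5t + 11)(5t + 2)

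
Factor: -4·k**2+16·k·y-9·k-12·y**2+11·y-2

-(4·k-4·y+1)·(k-3·y+2)

Group: -4·k·(k-3·y+2) + (4·y-1)·(k-3·y+2); both groups contain (k-3·y+2).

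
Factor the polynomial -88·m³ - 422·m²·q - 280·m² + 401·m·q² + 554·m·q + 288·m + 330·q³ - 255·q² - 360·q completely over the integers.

Group: 11·m·(-8·m² - 34·m·q - 32·m + 55·q² + 40·q) + (6·q - 9)·(-8·m² - 34·m·q - 32·m + 55·q² + 40·q); both groups contain (-8·m² - 34·m·q - 32·m + 55·q² + 40·q), so (11·m + 6·q - 9) is a factor with cofactor -8·m² - 34·m·q - 32·m + 55·q² + 40·q.
The cofactor groups again: -8·m² - 34·m·q - 32·m + 55·q² + 40·q = -2·m·(4·m - 5·q) + (-11·q - 8)·(4·m - 5·q); both groups contain (4·m - 5·q), giving -(2·m + 11·q + 8)·(4·m - 5·q).

-(11·m + 6·q - 9)·(2·m + 11·q + 8)·(4·m - 5·q)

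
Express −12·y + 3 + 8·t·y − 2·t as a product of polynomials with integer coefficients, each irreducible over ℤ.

(2·t − 3)·(4·y − 1)

Group as (8·t·y − 2·t) + (−12·y + 3) = 2·t·(4·y − 1) − 3·(4·y − 1).
Both groups share the factor (4·y − 1).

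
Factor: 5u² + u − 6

(5u + 6)(u − 1)

Need a pair with product 5·(−6) = −30 and sum 1: that's 6 and −5.
Split the middle term: 5u² + 6u − 5u − 6 = u(5u + 6) − (5u + 6).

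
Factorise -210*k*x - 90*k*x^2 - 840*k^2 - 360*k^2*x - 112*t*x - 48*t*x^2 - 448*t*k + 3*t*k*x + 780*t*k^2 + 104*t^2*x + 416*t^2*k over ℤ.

Group: 4*k*(104*t^2 + 195*t*k - 48*t*x - 112*t - 90*k*x - 210*k) + x*(104*t^2 + 195*t*k - 48*t*x - 112*t - 90*k*x - 210*k); both groups contain (104*t^2 + 195*t*k - 48*t*x - 112*t - 90*k*x - 210*k), so (4*k + x) is a factor with cofactor 104*t^2 + 195*t*k - 48*t*x - 112*t - 90*k*x - 210*k.
The cofactor groups again: 104*t^2 + 195*t*k - 48*t*x - 112*t - 90*k*x - 210*k = 8*t*(13*t - 6*x - 14) + 15*k*(13*t - 6*x - 14); both groups contain (13*t - 6*x - 14), giving (8*t + 15*k)*(13*t - 6*x - 14).

(13*t - 6*x - 14)*(8*t + 15*k)*(4*k + x)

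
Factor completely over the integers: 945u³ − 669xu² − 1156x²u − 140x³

Group: 2x(−70x² − 53xu + 63u²) + 15u(−70x² − 53xu + 63u²); both groups contain (−70x² − 53xu + 63u²), so (2x + 15u) is a factor with cofactor −70x² − 53xu + 63u².
The cofactor groups again: −70x² − 53xu + 63u² = −5x(14x − 9u) − 7u(14x − 9u); both groups contain (14x − 9u), giving −(5x + 7u)(14x − 9u).

−(14x − 9u)(2x + 15u)(5x + 7u)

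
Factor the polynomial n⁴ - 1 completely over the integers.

(n + 1)·(n - 1)·(n² + 1)

(n)⁴ − (1)⁴ = ((n)² − (1)²)((n)² + (1)²); the first factor splits again, the second (n² + 1) is irreducible.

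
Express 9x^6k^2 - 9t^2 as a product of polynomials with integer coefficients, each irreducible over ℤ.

Pull out the common factor 9, leaving -t^2 + x^6k^2.
Recognize a difference of squares with the parts x^3k and t.

-9(t - x^3k)(t + x^3k)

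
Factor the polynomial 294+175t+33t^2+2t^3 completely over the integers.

(2t+7)(t+6)(t+7)

Testing divisors of the constant over divisors of the leading coefficient, t = -6 is a root, giving the factor (t+6) and quotient 2t^2+21t+49.
The remaining quadratic factors as (t+7)(2t+7).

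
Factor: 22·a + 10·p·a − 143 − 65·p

Group as (10·p·a − 65·p) + (22·a − 143) = 5·p·(2·a − 13) + 11·(2·a − 13).
Both groups share the factor (2·a − 13).

(2·a − 13)·(5·p + 11)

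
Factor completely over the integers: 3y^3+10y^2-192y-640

(3y+10)(y+8)(y-8)

Among the possible rational roots, y = -10/3 is a root, giving the factor (3y+10) and quotient y^2-64.
The remaining quadratic factors as (y-8)(y+8).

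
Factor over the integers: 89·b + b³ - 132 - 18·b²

(b - 11)·(b - 3)·(b - 4)

Among the possible rational roots, b = 11 is a root, so (b - 11) is a factor; dividing leaves b² - 7·b + 12.
The remaining quadratic factors as (b - 4)(b - 3).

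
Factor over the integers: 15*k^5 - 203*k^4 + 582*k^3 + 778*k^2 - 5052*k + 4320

By the rational root theorem, k = -8/3 is a root, giving the factor (3*k + 8) and quotient 5*k^4 - 81*k^3 + 410*k^2 - 834*k + 540.
Then k = 6/5 is a root, so (5*k - 6) is a factor; dividing leaves k^3 - 15*k^2 + 64*k - 90.
Then k = 9 is a root, so (k - 9) is a factor; dividing leaves k^2 - 6*k + 10.
The quadratic k^2 - 6*k + 10 has discriminant -4 < 0 and is irreducible over ℤ.

(3*k + 8)*(5*k - 6)*(k - 9)*(k^2 - 6*k + 10)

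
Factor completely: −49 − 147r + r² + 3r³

(3r + 1)(r + 7)(r − 7)

Trying the rational-root candidates, r = −1/3 is a root, giving the factor (3r + 1) and quotient r² − 49.
The remaining quadratic factors as (r + 7)(r − 7).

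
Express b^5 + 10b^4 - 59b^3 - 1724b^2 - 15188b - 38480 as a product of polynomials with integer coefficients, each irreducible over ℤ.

(b + 10)(b + 4)(b - 13)(b^2 + 9b + 74)

Trying the rational-root candidates, b = -10 is a root, so (b + 10) is a factor; dividing leaves b^4 - 59b^2 - 1134b - 3848.
Next, b = 13 is a root, giving the factor (b - 13) and quotient b^3 + 13b^2 + 110b + 296.
Next, b = -4 is a root, so (b + 4) is a factor; dividing leaves b^2 + 9b + 74.
The quadratic b^2 + 9b + 74 has discriminant -215 < 0 and is irreducible over ℤ.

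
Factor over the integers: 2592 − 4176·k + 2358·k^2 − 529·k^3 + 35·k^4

Among the possible rational roots, k = 12/7 is a root, so (7·k − 12) is a factor; dividing leaves 5·k^3 − 67·k^2 + 222·k − 216.
Continuing, k = 12/5 is a root, so (5·k − 12) is a factor; dividing leaves k^2 − 11·k + 18.
The remaining quadratic factors as (k − 2)(k − 9).

(5·k − 12)·(7·k − 12)·(k − 2)·(k − 9)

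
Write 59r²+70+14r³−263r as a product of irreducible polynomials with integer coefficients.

Testing divisors of the constant over divisors of the leading coefficient, r = 5/2 is a root, giving the factor (2r−5) and quotient 7r²+47r−14.
The remaining quadratic factors as (r+7)(7r−2).

(2r−5)(7r−2)(r+7)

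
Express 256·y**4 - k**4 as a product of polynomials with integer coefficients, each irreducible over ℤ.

Difference of squares twice: with A = 4·y and B = k, A⁴ − B⁴ = (A² − B²)(A² + B²), and A² − B² factors again.

(4·y - k)·(4·y + k)·(16·y**2 + k**2)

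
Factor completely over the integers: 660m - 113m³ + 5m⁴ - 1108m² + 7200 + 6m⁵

(2m + 5)(3m - 8)(m - 6)(m² + 7m + 30)

By the rational root theorem, m = 6 is a root, so (m - 6) divides it; the quotient is 6m⁴ + 41m³ + 133m² - 310m - 1200.
Continuing, m = 8/3 is a root, giving the factor (3m - 8) and quotient 2m³ + 19m² + 95m + 150.
Continuing, m = -5/2 is a root, giving the factor (2m + 5) and quotient m² + 7m + 30.
The quadratic m² + 7m + 30 has discriminant -71 < 0 and is irreducible over ℤ.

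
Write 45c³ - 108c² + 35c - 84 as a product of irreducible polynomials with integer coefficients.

Group as (45c³ + 35c) + (-108c² - 84) = 5c(9c² + 7) - 12(9c² + 7).
Both groups share the factor (9c² + 7).

(5c - 12)(9c² + 7)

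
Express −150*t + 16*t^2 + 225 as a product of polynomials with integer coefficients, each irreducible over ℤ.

Need a pair with product 16·225 = 3600 and sum −150: that's −120 and −30.
Split the middle term: 16*t^2 − 120*t − 30*t + 225 = 8*t*(2*t − 15) − 15*(2*t − 15).

(2*t − 15)*(8*t − 15)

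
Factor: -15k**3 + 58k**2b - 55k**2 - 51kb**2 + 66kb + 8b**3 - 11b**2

-(3k - 8b + 11)(5k - b)(k - b)

Group: k(-15k**2 + 43kb - 55k - 8b**2 + 11b) - b(-15k**2 + 43kb - 55k - 8b**2 + 11b); both groups contain (-15k**2 + 43kb - 55k - 8b**2 + 11b), so (k - b) is a factor with cofactor -15k**2 + 43kb - 55k - 8b**2 + 11b.
The cofactor groups again: -15k**2 + 43kb - 55k - 8b**2 + 11b = -5k(3k - 8b + 11) + b(3k - 8b + 11); both groups contain (3k - 8b + 11), giving -(5k - b)(3k - 8b + 11).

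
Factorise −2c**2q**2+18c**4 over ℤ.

2c**2(3c+q)(3c−q)

Every term has a factor of 2c**2. Then 9c**2−q**2 = (3c)² − (q)².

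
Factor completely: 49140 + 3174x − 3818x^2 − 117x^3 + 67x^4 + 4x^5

Among the possible rational roots, x = −9 is a root, so (x + 9) divides it; the quotient is 4x^4 + 31x^3 − 396x^2 − 254x + 5460.
Then x = −15/4 is a root, giving the factor (4x + 15) and quotient x^3 + 4x^2 − 114x + 364.
Then x = −14 is a root, so (x + 14) divides it; the quotient is x^2 − 10x + 26.
The quadratic x^2 − 10x + 26 has discriminant −4 < 0 and is irreducible over ℤ.

(4x + 15)(x + 14)(x + 9)(x^2 − 10x + 26)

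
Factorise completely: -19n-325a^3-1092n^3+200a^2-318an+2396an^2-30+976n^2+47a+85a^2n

-(13a-6n+5)(5a+14n-3)(5a-13n-2)

Group: 13a(-25a^2-5an+25a+182n^2-11n-6) + (-6n+5)(-25a^2-5an+25a+182n^2-11n-6); both groups contain (-25a^2-5an+25a+182n^2-11n-6), so (13a-6n+5) is a factor with cofactor -25a^2-5an+25a+182n^2-11n-6.
The cofactor groups again: -25a^2-5an+25a+182n^2-11n-6 = -5a(5a+14n-3) + (13n+2)(5a+14n-3); both groups contain (5a+14n-3), giving -(5a-13n-2)(5a+14n-3).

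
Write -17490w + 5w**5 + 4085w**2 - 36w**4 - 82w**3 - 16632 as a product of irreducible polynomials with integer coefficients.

(5w + 4)(w + 9)(w - 6)(w**2 - 11w + 77)

Among the possible rational roots, w = 6 is a root, so (w - 6) is a factor; dividing leaves 5w**4 - 6w**3 - 118w**2 + 3377w + 2772.
Next, w = -9 is a root, giving the factor (w + 9) and quotient 5w**3 - 51w**2 + 341w + 308.
Next, w = -4/5 is a root, so (5w + 4) is a factor; dividing leaves w**2 - 11w + 77.
The quadratic w**2 - 11w + 77 has discriminant -187 < 0 and is irreducible over ℤ.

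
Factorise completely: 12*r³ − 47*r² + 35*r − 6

Testing divisors of the constant over divisors of the leading coefficient, r = 1/4 is a root, so (4*r − 1) divides it; the quotient is 3*r² − 11*r + 6.
The remaining quadratic factors as (r − 3)(3*r − 2).

(3*r − 2)*(4*r − 1)*(r − 3)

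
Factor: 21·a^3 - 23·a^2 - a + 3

Trying the rational-root candidates, a = 3/7 is a root, so (7·a - 3) divides it; the quotient is 3·a^2 - 2·a - 1.
The remaining quadratic factors as (a - 1)(3·a + 1).

(3·a + 1)·(7·a - 3)·(a - 1)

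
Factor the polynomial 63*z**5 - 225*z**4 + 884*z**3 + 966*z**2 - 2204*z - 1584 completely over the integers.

(3*z + 2)*(3*z + 4)*(7*z - 11)*(z**2 - 4*z + 18)

By the rational root theorem, z = -4/3 is a root, so (3*z + 4) is a factor; dividing leaves 21*z**4 - 103*z**3 + 432*z**2 - 254*z - 396.
Continuing, z = -2/3 is a root, so (3*z + 2) is a factor; dividing leaves 7*z**3 - 39*z**2 + 170*z - 198.
Then z = 11/7 is a root, so (7*z - 11) is a factor; dividing leaves z**2 - 4*z + 18.
The quadratic z**2 - 4*z + 18 has discriminant -56 < 0 and is irreducible over ℤ.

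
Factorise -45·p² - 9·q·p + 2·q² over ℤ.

Group: q·(2·q - 15·p) + 3·p·(2·q - 15·p); both groups contain (2·q - 15·p).

(2·q - 15·p)·(q + 3·p)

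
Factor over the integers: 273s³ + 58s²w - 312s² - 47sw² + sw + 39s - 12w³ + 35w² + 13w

(13s + 4w - 13)(3s + w)(7s - 3w - 1)

Group: 3s(91s² - 11sw - 104s - 12w² + 35w + 13) + w(91s² - 11sw - 104s - 12w² + 35w + 13); both groups contain (91s² - 11sw - 104s - 12w² + 35w + 13), so (3s + w) is a factor with cofactor 91s² - 11sw - 104s - 12w² + 35w + 13.
The cofactor groups again: 91s² - 11sw - 104s - 12w² + 35w + 13 = 7s(13s + 4w - 13) + (-3w - 1)(13s + 4w - 13); both groups contain (13s + 4w - 13), giving (7s - 3w - 1)(13s + 4w - 13).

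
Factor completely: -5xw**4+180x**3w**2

5w**2x(6x-w)(6x+w)

Every term has a factor of 5xw**2. Then 36x**2-w**2 = (6x)² − (w)².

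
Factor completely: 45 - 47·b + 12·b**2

Need a pair with product 12·45 = 540 and sum -47: that's -27 and -20.
Split the middle term: 12·b**2 - 27·b - 20·b + 45 = 3·b·(4·b - 9) - 5·(4·b - 9).

(3·b - 5)·(4·b - 9)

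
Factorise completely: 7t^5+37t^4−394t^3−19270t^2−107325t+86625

(7t−5)(t+7)(t−15)(t^2+14t+165)

Among the possible rational roots, t = 15 is a root, so (t−15) divides it; the quotient is 7t^4+142t^3+1736t^2+6770t−5775.
Continuing, t = −7 is a root, giving the factor (t+7) and quotient 7t^3+93t^2+1085t−825.
Next, t = 5/7 is a root, giving the factor (7t−5) and quotient t^2+14t+165.
The quadratic t^2+14t+165 has discriminant −464 < 0 and is irreducible over ℤ.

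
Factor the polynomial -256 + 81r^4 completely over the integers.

(3r + 4)(3r - 4)(9r^2 + 16)

Difference of squares twice: with A = 3r and B = 4, A⁴ − B⁴ = (A² − B²)(A² + B²), and A² − B² factors again.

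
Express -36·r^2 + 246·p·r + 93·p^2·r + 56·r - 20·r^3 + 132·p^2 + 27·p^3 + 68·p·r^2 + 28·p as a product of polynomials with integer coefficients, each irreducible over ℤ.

Group: 9·p·(3·p^2 + 11·p·r + 14·p + 10·r^2 + 28·r) + (-2·r + 2)·(3·p^2 + 11·p·r + 14·p + 10·r^2 + 28·r); both groups contain (3·p^2 + 11·p·r + 14·p + 10·r^2 + 28·r), so (9·p - 2·r + 2) is a factor with cofactor 3·p^2 + 11·p·r + 14·p + 10·r^2 + 28·r.
The cofactor groups again: 3·p^2 + 11·p·r + 14·p + 10·r^2 + 28·r = p·(3·p + 5·r + 14) + 2·r·(3·p + 5·r + 14); both groups contain (3·p + 5·r + 14), giving (p + 2·r)·(3·p + 5·r + 14).

(3·p + 5·r + 14)·(9·p - 2·r + 2)·(p + 2·r)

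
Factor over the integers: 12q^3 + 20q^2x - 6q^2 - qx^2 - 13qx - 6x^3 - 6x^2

(2q + 3x)(2q - x - 1)(3q + 2x)

Group: 2q(6q^2 + qx - 3q - 2x^2 - 2x) + 3x(6q^2 + qx - 3q - 2x^2 - 2x); both groups contain (6q^2 + qx - 3q - 2x^2 - 2x), so (2q + 3x) is a factor with cofactor 6q^2 + qx - 3q - 2x^2 - 2x.
The cofactor groups again: 6q^2 + qx - 3q - 2x^2 - 2x = 3q(2q - x - 1) + 2x(2q - x - 1); both groups contain (2q - x - 1), giving (3q + 2x)(2q - x - 1).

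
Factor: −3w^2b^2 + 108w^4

3w^2(6w − b)(6w + b)

Factor out 3w^2, leaving 36w^2 − b^2, which is a difference of two squares.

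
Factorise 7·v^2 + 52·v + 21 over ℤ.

(7·v + 3)·(v + 7)

Need a pair with product 7·21 = 147 and sum 52: that's 49 and 3.
Split the middle term: 7·v^2 + 49·v + 3·v + 21 = 7·v·(v + 7) + 3·(v + 7).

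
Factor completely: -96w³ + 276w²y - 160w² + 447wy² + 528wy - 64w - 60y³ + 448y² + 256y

Group: w(-96w² - 108wy - 160w + 15y² - 112y - 64) - 4y(-96w² - 108wy - 160w + 15y² - 112y - 64); both groups contain (-96w² - 108wy - 160w + 15y² - 112y - 64), so (w - 4y) is a factor with cofactor -96w² - 108wy - 160w + 15y² - 112y - 64.
The cofactor groups again: -96w² - 108wy - 160w + 15y² - 112y - 64 = -8w(12w + 15y + 8) + (y - 8)(12w + 15y + 8); both groups contain (12w + 15y + 8), giving -(8w - y + 8)(12w + 15y + 8).

-(12w + 15y + 8)(8w - y + 8)(w - 4y)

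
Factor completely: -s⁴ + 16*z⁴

Write as (4*z²)² − (s²)², then factor 4*z² - s² once more.

(2*z - s)*(2*z + s)*(4*z² + s²)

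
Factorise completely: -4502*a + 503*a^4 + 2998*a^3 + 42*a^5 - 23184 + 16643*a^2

(6*a - 7)*(7*a + 8)*(a + 9)*(a^2 + 3*a + 46)

Testing divisors of the constant over divisors of the leading coefficient, a = -9 is a root, so (a + 9) is a factor; dividing leaves 42*a^4 + 125*a^3 + 1873*a^2 - 214*a - 2576.
Continuing, a = 7/6 is a root, giving the factor (6*a - 7) and quotient 7*a^3 + 29*a^2 + 346*a + 368.
Next, a = -8/7 is a root, so (7*a + 8) is a factor; dividing leaves a^2 + 3*a + 46.
The quadratic a^2 + 3*a + 46 has discriminant -175 < 0 and is irreducible over ℤ.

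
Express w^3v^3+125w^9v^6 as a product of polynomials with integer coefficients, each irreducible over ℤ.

Factor out w^3v^3 first: what remains is 125w^6v^3+1.
Recognize a sum of cubes with the parts 1 and 5w^2v.

v^3w^3(5w^2v+1)(25w^4v^2-5w^2v+1)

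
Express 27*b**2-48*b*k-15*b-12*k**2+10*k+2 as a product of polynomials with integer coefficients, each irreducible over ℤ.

(3*b-6*k-1)*(9*b+2*k-2)

Group: 9*b*(3*b-6*k-1) + (2*k-2)*(3*b-6*k-1); both groups contain (3*b-6*k-1).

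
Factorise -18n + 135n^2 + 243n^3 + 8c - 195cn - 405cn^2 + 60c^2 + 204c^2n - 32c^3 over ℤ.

-(4c - 9n)(8c - 9n + 1)(c - 3n - 2)

Group: c(-32c^2 + 108cn - 4c - 81n^2 + 9n) + (-3n - 2)(-32c^2 + 108cn - 4c - 81n^2 + 9n); both groups contain (-32c^2 + 108cn - 4c - 81n^2 + 9n), so (c - 3n - 2) is a factor with cofactor -32c^2 + 108cn - 4c - 81n^2 + 9n.
The cofactor groups again: -32c^2 + 108cn - 4c - 81n^2 + 9n = -4c(8c - 9n + 1) + 9n(8c - 9n + 1); both groups contain (8c - 9n + 1), giving -(4c - 9n)(8c - 9n + 1).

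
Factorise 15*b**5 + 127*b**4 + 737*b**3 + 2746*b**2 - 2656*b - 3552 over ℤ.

(3*b - 4)*(5*b + 4)*(b + 6)*(b**2 + 3*b + 37)

Testing divisors of the constant over divisors of the leading coefficient, b = -6 is a root, so (b + 6) is a factor; dividing leaves 15*b**4 + 37*b**3 + 515*b**2 - 344*b - 592.
Then b = -4/5 is a root, giving the factor (5*b + 4) and quotient 3*b**3 + 5*b**2 + 99*b - 148.
Next, b = 4/3 is a root, so (3*b - 4) is a factor; dividing leaves b**2 + 3*b + 37.
The quadratic b**2 + 3*b + 37 has discriminant -139 < 0 and is irreducible over ℤ.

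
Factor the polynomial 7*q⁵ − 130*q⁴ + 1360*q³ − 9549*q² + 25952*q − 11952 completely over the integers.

Testing divisors of the constant over divisors of the leading coefficient, q = 4 is a root, so (q − 4) divides it; the quotient is 7*q⁴ − 102*q³ + 952*q² − 5741*q + 2988.
Next, q = 9 is a root, so (q − 9) is a factor; dividing leaves 7*q³ − 39*q² + 601*q − 332.
Next, q = 4/7 is a root, so (7*q − 4) divides it; the quotient is q² − 5*q + 83.
The quadratic q² − 5*q + 83 has discriminant −307 < 0 and is irreducible over ℤ.

(7*q − 4)*(q − 4)*(q − 9)*(q² − 5*q + 83)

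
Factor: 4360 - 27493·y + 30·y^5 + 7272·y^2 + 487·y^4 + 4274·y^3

(5·y - 8)·(6·y - 1)·(y + 5)·(y^2 + 13·y + 109)

Trying the rational-root candidates, y = 8/5 is a root, giving the factor (5·y - 8) and quotient 6·y^4 + 107·y^3 + 1026·y^2 + 3096·y - 545.
Then y = -5 is a root, so (y + 5) is a factor; dividing leaves 6·y^3 + 77·y^2 + 641·y - 109.
Next, y = 1/6 is a root, giving the factor (6·y - 1) and quotient y^2 + 13·y + 109.
The quadratic y^2 + 13·y + 109 has discriminant -267 < 0 and is irreducible over ℤ.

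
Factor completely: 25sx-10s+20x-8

(5s+4)(5x-2)

Group as (25sx-10s) + (20x-8) = 5s(5x-2) + 4(5x-2).
Both groups share the factor (5x-2).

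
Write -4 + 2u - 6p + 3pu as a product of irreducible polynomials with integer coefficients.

Group as (3pu - 6p) + (2u - 4) = 3p(u - 2) + 2(u - 2).
Both groups share the factor (u - 2).

(3p + 2)(u - 2)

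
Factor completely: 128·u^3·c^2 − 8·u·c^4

8·c^2·u·(4·u − c)·(4·u + c)

Every term has a factor of 8·u·c^2. Then 16·u^2 − c^2 = (4·u)² − (c)².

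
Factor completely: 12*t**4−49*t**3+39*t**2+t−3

(3*t−1)*(4*t+1)*(t−1)*(t−3)

Testing divisors of the constant over divisors of the leading coefficient, t = 1 is a root, giving the factor (t−1) and quotient 12*t**3−37*t**2+2*t+3.
Continuing, t = −1/4 is a root, so (4*t+1) is a factor; dividing leaves 3*t**2−10*t+3.
The remaining quadratic factors as (t−3)(3*t−1).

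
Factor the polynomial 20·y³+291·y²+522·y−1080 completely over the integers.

Testing divisors of the constant over divisors of the leading coefficient, y = −15/4 is a root, giving the factor (4·y+15) and quotient 5·y²+54·y−72.
The remaining quadratic factors as (y+12)(5·y−6).

(4·y+15)·(5·y−6)·(y+12)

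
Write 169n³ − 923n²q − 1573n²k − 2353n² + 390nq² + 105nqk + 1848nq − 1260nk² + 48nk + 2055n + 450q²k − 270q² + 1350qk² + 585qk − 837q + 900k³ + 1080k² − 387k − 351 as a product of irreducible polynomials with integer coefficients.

(n − 5q − 10k − 13)(13n − 6q − 6k − 3)(13n + 15k − 9)

Group: n(169n² − 78nq + 117nk − 156n − 90qk + 54q − 90k² + 9k + 27) + (−5q − 10k − 13)(169n² − 78nq + 117nk − 156n − 90qk + 54q − 90k² + 9k + 27); both groups contain (169n² − 78nq + 117nk − 156n − 90qk + 54q − 90k² + 9k + 27), so (n − 5q − 10k − 13) is a factor with cofactor 169n² − 78nq + 117nk − 156n − 90qk + 54q − 90k² + 9k + 27.
The cofactor groups again: 169n² − 78nq + 117nk − 156n − 90qk + 54q − 90k² + 9k + 27 = 13n(13n + 15k − 9) + (−6q − 6k − 3)(13n + 15k − 9); both groups contain (13n + 15k − 9), giving (13n − 6q − 6k − 3)(13n + 15k − 9).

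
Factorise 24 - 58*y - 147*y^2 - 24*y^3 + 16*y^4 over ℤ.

By the rational root theorem, y = -3/4 is a root, giving the factor (4*y + 3) and quotient 4*y^3 - 9*y^2 - 30*y + 8.
Next, y = -2 is a root, so (y + 2) is a factor; dividing leaves 4*y^2 - 17*y + 4.
The remaining quadratic factors as (y - 4)(4*y - 1).

(4*y + 3)*(4*y - 1)*(y + 2)*(y - 4)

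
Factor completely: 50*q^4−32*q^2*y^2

2*q^2*(5*q+4*y)*(5*q−4*y)

Pull out the common factor 2*q^2; 25*q^2−16*y^2 is a difference of squares.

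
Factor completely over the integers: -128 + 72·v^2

Every term has a factor of 8. Then 9·v^2 - 16 = (3·v)² − (4)².

8·(3·v + 4)·(3·v - 4)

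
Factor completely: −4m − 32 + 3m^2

Need a pair with product 3·(−32) = −96 and sum −4: that's −12 and 8.
Split the middle term: 3m^2 − 12m + 8m − 32 = 3m(m − 4) + 8(m − 4).

(3m + 8)(m − 4)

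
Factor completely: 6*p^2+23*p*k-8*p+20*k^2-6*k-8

Group: 3*p*(2*p+5*k-4) + (4*k+2)*(2*p+5*k-4); both groups contain (2*p+5*k-4).

(3*p+4*k+2)*(2*p+5*k-4)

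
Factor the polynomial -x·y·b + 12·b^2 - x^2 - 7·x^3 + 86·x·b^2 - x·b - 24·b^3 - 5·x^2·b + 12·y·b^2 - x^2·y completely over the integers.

Group: 7·x·(-x^2 - x·b + 12·b^2) + (y - 2·b + 1)·(-x^2 - x·b + 12·b^2); both groups contain (-x^2 - x·b + 12·b^2), so (7·x + y - 2·b + 1) is a factor with cofactor -x^2 - x·b + 12·b^2.
The cofactor groups again: -x^2 - x·b + 12·b^2 = -x·(x - 3·b) - 4·b·(x - 3·b); both groups contain (x - 3·b), giving -(x + 4·b)·(x - 3·b).

-(7·x + y - 2·b + 1)·(x - 3·b)·(x + 4·b)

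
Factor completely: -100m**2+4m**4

4m**2(m+5)(m-5)

Pull out the common factor 4m**2; m**2-25 is a difference of squares.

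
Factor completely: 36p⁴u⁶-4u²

4u²(3p²u²+1)(3p²u²-1)

Every term has a factor of 4u²; factoring it out leaves 9p⁴u⁴-1.
Recognize a difference of squares with the parts 3p²u² and 1.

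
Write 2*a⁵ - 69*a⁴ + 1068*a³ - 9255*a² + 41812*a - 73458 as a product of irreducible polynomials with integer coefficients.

(2*a - 9)*(a - 11)*(a - 7)*(a² - 12*a + 106)

Among the possible rational roots, a = 9/2 is a root, giving the factor (2*a - 9) and quotient a⁴ - 30*a³ + 399*a² - 2832*a + 8162.
Then a = 7 is a root, giving the factor (a - 7) and quotient a³ - 23*a² + 238*a - 1166.
Continuing, a = 11 is a root, giving the factor (a - 11) and quotient a² - 12*a + 106.
The quadratic a² - 12*a + 106 has discriminant -280 < 0 and is irreducible over ℤ.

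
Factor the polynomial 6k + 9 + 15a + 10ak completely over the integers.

Group as (10ak + 15a) + (6k + 9) = 5a(2k + 3) + 3(2k + 3).
Both groups share the factor (2k + 3).

(2k + 3)(5a + 3)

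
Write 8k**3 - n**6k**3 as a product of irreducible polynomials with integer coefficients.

Every term has a factor of k**3; factoring it out leaves -n**6 + 8.
Recognize a difference of cubes with the parts 2 and n**2.

-k**3(n**2 - 2)(n**4 + 2n**2 + 4)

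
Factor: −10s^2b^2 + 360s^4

10s^2(6s − b)(6s + b)

Factor out 10s^2, leaving 36s^2 − b^2, which is a difference of two squares.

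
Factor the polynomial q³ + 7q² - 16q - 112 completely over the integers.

Among the possible rational roots, q = -4 is a root, giving the factor (q + 4) and quotient q² + 3q - 28.
The remaining quadratic factors as (q + 7)(q - 4).

(q + 4)(q + 7)(q - 4)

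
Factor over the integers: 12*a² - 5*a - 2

(3*a - 2)*(4*a + 1)

Need a pair with product 12·(-2) = -24 and sum -5: that's 3 and -8.
Split the middle term: 12*a² + 3*a - 8*a - 2 = 3*a*(4*a + 1) - 2*(4*a + 1).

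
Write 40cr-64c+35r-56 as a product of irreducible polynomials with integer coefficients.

(5r-8)(8c+7)

Group as (40cr-64c) + (35r-56) = 8c(5r-8) + 7(5r-8).
Both groups share the factor (5r-8).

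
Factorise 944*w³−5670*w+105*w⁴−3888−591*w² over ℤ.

(3*w−8)*(5*w+9)*(7*w+6)*(w+9)

Testing divisors of the constant over divisors of the leading coefficient, w = −6/7 is a root, so (7*w+6) is a factor; dividing leaves 15*w³+122*w²−189*w−648.
Next, w = −9/5 is a root, so (5*w+9) divides it; the quotient is 3*w²+19*w−72.
The remaining quadratic factors as (3*w−8)(w+9).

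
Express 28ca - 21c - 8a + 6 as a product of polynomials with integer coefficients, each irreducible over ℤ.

Group as (28ca - 21c) + (-8a + 6) = 7c(4a - 3) - 2(4a - 3).
Both groups share the factor (4a - 3).

(4a - 3)(7c - 2)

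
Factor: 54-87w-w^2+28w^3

(4w-3)(7w-9)(w+2)

Testing divisors of the constant over divisors of the leading coefficient, w = 3/4 is a root, giving the factor (4w-3) and quotient 7w^2+5w-18.
The remaining quadratic factors as (7w-9)(w+2).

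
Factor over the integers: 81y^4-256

(3y+4)(3y-4)(9y^2+16)

Write as (9y^2)² − (16)², then factor 9y^2-16 once more.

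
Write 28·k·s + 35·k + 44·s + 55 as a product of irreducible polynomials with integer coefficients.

(4·s + 5)·(7·k + 11)

Group as (28·k·s + 35·k) + (44·s + 55) = 7·k·(4·s + 5) + 11·(4·s + 5).
Both groups share the factor (4·s + 5).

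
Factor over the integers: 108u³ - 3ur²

Pull out the common factor 3u; 36u² - r² is a difference of squares.

3u(6u - r)(6u + r)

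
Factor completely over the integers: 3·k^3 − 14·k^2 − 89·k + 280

Trying the rational-root candidates, k = 8/3 is a root, so (3·k − 8) divides it; the quotient is k^2 − 2·k − 35.
The remaining quadratic factors as (k − 7)(k + 5).

(3·k − 8)·(k + 5)·(k − 7)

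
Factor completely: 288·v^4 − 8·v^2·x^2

Pull out the common factor 8·v^2; 36·v^2 − x^2 is a difference of squares.

8·v^2·(6·v + x)·(6·v − x)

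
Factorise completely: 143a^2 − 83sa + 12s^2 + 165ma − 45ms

Group: −3s(15m − 4s + 13a) + 11a(15m − 4s + 13a); both groups contain (15m − 4s + 13a).

−(3s − 11a)(15m − 4s + 13a)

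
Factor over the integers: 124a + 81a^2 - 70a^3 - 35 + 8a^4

By the rational root theorem, a = 7 is a root, giving the factor (a - 7) and quotient 8a^3 - 14a^2 - 17a + 5.
Then a = 5/2 is a root, so (2a - 5) is a factor; dividing leaves 4a^2 + 3a - 1.
The remaining quadratic factors as (a + 1)(4a - 1).

(2a - 5)(4a - 1)(a + 1)(a - 7)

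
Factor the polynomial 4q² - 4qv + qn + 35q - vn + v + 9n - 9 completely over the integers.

(4q + n - 1)(q - v + 9)

Group: 4q(q - v + 9) + (n - 1)(q - v + 9); both groups contain (q - v + 9).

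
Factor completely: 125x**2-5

Factor out 5, leaving 25x**2-1, which is a difference of two squares.

5(5x+1)(5x-1)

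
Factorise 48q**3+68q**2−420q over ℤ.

4q(3q−7)(4q+15)

Pull out the common factor 4q, then factor the remaining trinomial.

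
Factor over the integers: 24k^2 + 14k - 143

(4k + 11)(6k - 13)

Need a pair with product 24·(-143) = -3432 and sum 14: that's 66 and -52.
Split the middle term: 24k^2 + 66k - 52k - 143 = 6k(4k + 11) - 13(4k + 11).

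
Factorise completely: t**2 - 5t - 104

Two integers with product -104 and sum -5 are 8 and -13.

(t + 8)(t - 13)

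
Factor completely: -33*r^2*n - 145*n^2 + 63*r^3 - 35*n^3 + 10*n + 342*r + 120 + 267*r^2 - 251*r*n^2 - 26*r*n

Group: 7*r*(9*r^2 - 6*r*n + 33*r - 35*n^2 - 5*n + 30) + (n + 4)*(9*r^2 - 6*r*n + 33*r - 35*n^2 - 5*n + 30); both groups contain (9*r^2 - 6*r*n + 33*r - 35*n^2 - 5*n + 30), so (7*r + n + 4) is a factor with cofactor 9*r^2 - 6*r*n + 33*r - 35*n^2 - 5*n + 30.
The cofactor groups again: 9*r^2 - 6*r*n + 33*r - 35*n^2 - 5*n + 30 = 3*r*(3*r - 7*n + 6) + (5*n + 5)*(3*r - 7*n + 6); both groups contain (3*r - 7*n + 6), giving (3*r + 5*n + 5)*(3*r - 7*n + 6).

(3*r - 7*n + 6)*(3*r + 5*n + 5)*(7*r + n + 4)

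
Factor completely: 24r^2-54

6(2r+3)(2r-3)

Factor out 6, leaving 4r^2-9, which is a difference of two squares.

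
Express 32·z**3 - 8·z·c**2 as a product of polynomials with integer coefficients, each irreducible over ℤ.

8·z·(2·z - c)·(2·z + c)

Factor out 8·z, leaving 4·z**2 - c**2, which is a difference of two squares.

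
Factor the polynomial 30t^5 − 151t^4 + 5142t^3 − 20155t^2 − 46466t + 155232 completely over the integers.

(2t − 9)(3t − 7)(5t + 14)(t^2 − t + 176)

Among the possible rational roots, t = 7/3 is a root, so (3t − 7) divides it; the quotient is 10t^4 − 27t^3 + 1651t^2 − 2866t − 22176.
Next, t = 9/2 is a root, so (2t − 9) divides it; the quotient is 5t^3 + 9t^2 + 866t + 2464.
Continuing, t = −14/5 is a root, so (5t + 14) is a factor; dividing leaves t^2 − t + 176.
The quadratic t^2 − t + 176 has discriminant −703 < 0 and is irreducible over ℤ.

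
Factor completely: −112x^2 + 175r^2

Factor out 7, leaving 25r^2 − 16x^2, which is a difference of two squares.

7(5r + 4x)(5r − 4x)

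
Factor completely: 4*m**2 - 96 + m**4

Substitute u = m**2 to get a quadratic in u, then factor.
m**2 + 12 is irreducible over ℤ (always positive, so no real roots).
m**2 - 8 is irreducible over ℤ (8 is not a perfect square).

(m**2 + 12)*(m**2 - 8)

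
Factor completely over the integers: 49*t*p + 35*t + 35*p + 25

(7*p + 5)*(7*t + 5)

Group as (49*t*p + 35*t) + (35*p + 25) = 7*t*(7*p + 5) + 5*(7*p + 5).
Both groups share the factor (7*p + 5).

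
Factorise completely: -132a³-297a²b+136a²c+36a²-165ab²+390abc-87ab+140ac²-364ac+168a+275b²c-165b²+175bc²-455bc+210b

-(11a+11b+7c-14)(3a-5c+3)(4a+5b)

Group: 11a(-12a²-15ab+20ac-12a+25bc-15b) + (11b+7c-14)(-12a²-15ab+20ac-12a+25bc-15b); both groups contain (-12a²-15ab+20ac-12a+25bc-15b), so (11a+11b+7c-14) is a factor with cofactor -12a²-15ab+20ac-12a+25bc-15b.
The cofactor groups again: -12a²-15ab+20ac-12a+25bc-15b = -4a(3a-5c+3) - 5b(3a-5c+3); both groups contain (3a-5c+3), giving -(4a+5b)(3a-5c+3).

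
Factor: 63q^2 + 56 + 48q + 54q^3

(6q + 7)(9q^2 + 8)

Group as (54q^3 + 48q) + (63q^2 + 56) = 6q(9q^2 + 8) + 7(9q^2 + 8).
Both groups share the factor (9q^2 + 8).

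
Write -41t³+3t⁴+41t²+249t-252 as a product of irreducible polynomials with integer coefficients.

Testing divisors of the constant over divisors of the leading coefficient, t = 12 is a root, so (t-12) is a factor; dividing leaves 3t³-5t²-19t+21.
Then t = 1 is a root, so (t-1) divides it; the quotient is 3t²-2t-21.
The remaining quadratic factors as (3t+7)(t-3).

(3t+7)(t-1)(t-12)(t-3)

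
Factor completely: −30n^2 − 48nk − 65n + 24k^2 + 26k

−(5n − 2k)(6n + 12k + 13)

Group: −6n(5n − 2k) + (−12k − 13)(5n − 2k); both groups contain (5n − 2k).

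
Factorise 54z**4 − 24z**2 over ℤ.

Every term has a factor of 6z**2. Then 9z**2 − 4 = (3z)² − (2)².

6z**2(3z + 2)(3z − 2)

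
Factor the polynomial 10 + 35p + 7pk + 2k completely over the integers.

Group as (7pk + 35p) + (2k + 10) = 7p(k + 5) + 2(k + 5).
Both groups share the factor (k + 5).

(7p + 2)(k + 5)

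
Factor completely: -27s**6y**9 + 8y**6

-y**6(3s**2y - 2)(9s**4y**2 + 6s**2y + 4)

Every term has a factor of y**6; factoring it out leaves -27s**6y**3 + 8.
Recognize a difference of cubes with the parts 2 and 3s**2y.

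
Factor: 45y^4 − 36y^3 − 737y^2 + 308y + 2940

(3y + 7)(3y − 10)(5y − 14)(y + 3)

Among the possible rational roots, y = −3 is a root, so (y + 3) divides it; the quotient is 45y^3 − 171y^2 − 224y + 980.
Then y = 14/5 is a root, so (5y − 14) is a factor; dividing leaves 9y^2 − 9y − 70.
The remaining quadratic factors as (3y + 7)(3y − 10).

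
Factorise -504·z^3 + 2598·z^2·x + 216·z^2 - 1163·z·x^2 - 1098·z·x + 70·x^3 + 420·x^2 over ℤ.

-(3·z - 14·x)·(12·z - 5·x)·(14·z - x - 6)

Group: 14·z·(-36·z^2 + 183·z·x - 70·x^2) + (-x - 6)·(-36·z^2 + 183·z·x - 70·x^2); both groups contain (-36·z^2 + 183·z·x - 70·x^2), so (14·z - x - 6) is a factor with cofactor -36·z^2 + 183·z·x - 70·x^2.
The cofactor groups again: -36·z^2 + 183·z·x - 70·x^2 = -3·z·(12·z - 5·x) + 14·x·(12·z - 5·x); both groups contain (12·z - 5·x), giving -(3·z - 14·x)·(12·z - 5·x).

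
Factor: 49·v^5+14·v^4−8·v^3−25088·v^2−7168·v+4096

(7·v+4)·(7·v−2)·(v−8)·(v^2+8·v+64)

Among the possible rational roots, v = 8 is a root, so (v−8) divides it; the quotient is 49·v^4+406·v^3+3240·v^2+832·v−512.
Next, v = −4/7 is a root, giving the factor (7·v+4) and quotient 7·v^3+54·v^2+432·v−128.
Next, v = 2/7 is a root, giving the factor (7·v−2) and quotient v^2+8·v+64.
The quadratic v^2+8·v+64 has discriminant −192 < 0 and is irreducible over ℤ.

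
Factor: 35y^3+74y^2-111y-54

Trying the rational-root candidates, y = -2/5 is a root, so (5y+2) is a factor; dividing leaves 7y^2+12y-27.
The remaining quadratic factors as (7y-9)(y+3).

(5y+2)(7y-9)(y+3)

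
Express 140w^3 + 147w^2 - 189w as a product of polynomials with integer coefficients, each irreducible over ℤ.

Pull out the common factor 7w, then factor the remaining trinomial.

7w(4w - 3)(5w + 9)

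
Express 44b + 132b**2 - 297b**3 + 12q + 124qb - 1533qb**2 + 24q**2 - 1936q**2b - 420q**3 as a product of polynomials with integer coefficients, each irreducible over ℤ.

-(3q + 11b)(10q + 3b - 2)(14q + 9b + 2)

Group: 14q(-30q**2 - 119qb + 6q - 33b**2 + 22b) + (9b + 2)(-30q**2 - 119qb + 6q - 33b**2 + 22b); both groups contain (-30q**2 - 119qb + 6q - 33b**2 + 22b), so (14q + 9b + 2) is a factor with cofactor -30q**2 - 119qb + 6q - 33b**2 + 22b.
The cofactor groups again: -30q**2 - 119qb + 6q - 33b**2 + 22b = -10q(3q + 11b) + (-3b + 2)(3q + 11b); both groups contain (3q + 11b), giving -(10q + 3b - 2)(3q + 11b).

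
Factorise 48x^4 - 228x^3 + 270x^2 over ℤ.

6x^2(2x - 5)(4x - 9)

Pull out the common factor 6x^2, then factor the remaining trinomial.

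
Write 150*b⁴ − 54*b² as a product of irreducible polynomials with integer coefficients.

6*b²*(5*b + 3)*(5*b − 3)

Pull out the common factor 6*b²; 25*b² − 9 is a difference of squares.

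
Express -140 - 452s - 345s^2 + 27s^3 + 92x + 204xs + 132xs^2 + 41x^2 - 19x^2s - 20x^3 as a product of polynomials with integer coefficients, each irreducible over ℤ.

Group: 5x(-4x^2 - 3xs - 3x + 27s^2 + 33s + 10) + (s - 14)(-4x^2 - 3xs - 3x + 27s^2 + 33s + 10); both groups contain (-4x^2 - 3xs - 3x + 27s^2 + 33s + 10), so (5x + s - 14) is a factor with cofactor -4x^2 - 3xs - 3x + 27s^2 + 33s + 10.
The cofactor groups again: -4x^2 - 3xs - 3x + 27s^2 + 33s + 10 = -x(4x - 9s - 5) + (-3s - 2)(4x - 9s - 5); both groups contain (4x - 9s - 5), giving -(x + 3s + 2)(4x - 9s - 5).

-(4x - 9s - 5)(x + 3s + 2)(5x + s - 14)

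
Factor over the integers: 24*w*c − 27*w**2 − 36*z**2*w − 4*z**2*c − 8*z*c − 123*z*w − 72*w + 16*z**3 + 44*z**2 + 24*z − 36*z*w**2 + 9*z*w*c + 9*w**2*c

Group: 4*z*(4*z**2 − 12*z*w − z*c + 3*z + 3*w*c − 9*w) + (3*w + 8)*(4*z**2 − 12*z*w − z*c + 3*z + 3*w*c − 9*w); both groups contain (4*z**2 − 12*z*w − z*c + 3*z + 3*w*c − 9*w), so (4*z + 3*w + 8) is a factor with cofactor 4*z**2 − 12*z*w − z*c + 3*z + 3*w*c − 9*w.
The cofactor groups again: 4*z**2 − 12*z*w − z*c + 3*z + 3*w*c − 9*w = 4*z*(z − 3*w) + (−c + 3)*(z − 3*w); both groups contain (z − 3*w), giving (4*z − c + 3)*(z − 3*w).

(z − 3*w)*(4*z − c + 3)*(4*z + 3*w + 8)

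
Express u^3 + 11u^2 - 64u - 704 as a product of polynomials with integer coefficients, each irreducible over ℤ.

(u + 11)(u + 8)(u - 8)

Testing divisors of the constant over divisors of the leading coefficient, u = -8 is a root, so (u + 8) is a factor; dividing leaves u^2 + 3u - 88.
The remaining quadratic factors as (u - 8)(u + 11).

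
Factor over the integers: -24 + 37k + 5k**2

(5k - 3)(k + 8)

Need a pair with product 5·(-24) = -120 and sum 37: that's 40 and -3.
Split the middle term: 5k**2 + 40k - 3k - 24 = 5k(k + 8) - 3(k + 8).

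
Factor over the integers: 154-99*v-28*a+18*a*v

Group as (18*a*v-28*a) + (-99*v+154) = 2*a*(9*v-14) - 11*(9*v-14).
Both groups share the factor (9*v-14).

(2*a-11)*(9*v-14)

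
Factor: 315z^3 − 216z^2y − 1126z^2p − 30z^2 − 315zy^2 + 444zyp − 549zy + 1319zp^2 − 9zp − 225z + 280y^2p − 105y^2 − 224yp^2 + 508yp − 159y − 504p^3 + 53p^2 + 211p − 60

Group: 9z(35z^2 − 24zy − 94zp − 15z − 35y^2 + 28yp − 53y + 63p^2 + 17p − 20) + (−8p + 3)(35z^2 − 24zy − 94zp − 15z − 35y^2 + 28yp − 53y + 63p^2 + 17p − 20); both groups contain (35z^2 − 24zy − 94zp − 15z − 35y^2 + 28yp − 53y + 63p^2 + 17p − 20), so (9z − 8p + 3) is a factor with cofactor 35z^2 − 24zy − 94zp − 15z − 35y^2 + 28yp − 53y + 63p^2 + 17p − 20.
The cofactor groups again: 35z^2 − 24zy − 94zp − 15z − 35y^2 + 28yp − 53y + 63p^2 + 17p − 20 = 5z(7z + 5y − 9p + 4) + (−7y − 7p − 5)(7z + 5y − 9p + 4); both groups contain (7z + 5y − 9p + 4), giving (5z − 7y − 7p − 5)(7z + 5y − 9p + 4).

(5z − 7y − 7p − 5)(9z − 8p + 3)(7z + 5y − 9p + 4)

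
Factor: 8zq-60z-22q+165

(2q-15)(4z-11)

Group as (8zq-60z) + (-22q+165) = 4z(2q-15) - 11(2q-15).
Both groups share the factor (2q-15).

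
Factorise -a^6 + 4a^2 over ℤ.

Factor out a^2 first: what remains is -a^4 + 4.
Recognize a difference of squares with the parts 2 and a^2.

-a^2(a^2 + 2)(a^2 - 2)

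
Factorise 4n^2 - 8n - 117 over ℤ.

Need a pair with product 4·(-117) = -468 and sum -8: that's 18 and -26.
Split the middle term: 4n^2 + 18n - 26n - 117 = 2n(2n + 9) - 13(2n + 9).

(2n + 9)(2n - 13)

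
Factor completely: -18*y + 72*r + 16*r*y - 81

Group as (16*r*y + 72*r) + (-18*y - 81) = 8*r*(2*y + 9) - 9*(2*y + 9).
Both groups share the factor (2*y + 9).

(2*y + 9)*(8*r - 9)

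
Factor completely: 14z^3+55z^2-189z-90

Testing divisors of the constant over divisors of the leading coefficient, z = 5/2 is a root, so (2z-5) is a factor; dividing leaves 7z^2+45z+18.
The remaining quadratic factors as (7z+3)(z+6).

(2z-5)(7z+3)(z+6)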